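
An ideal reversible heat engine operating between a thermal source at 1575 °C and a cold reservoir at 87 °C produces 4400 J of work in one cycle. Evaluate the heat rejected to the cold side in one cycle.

Q_C ≈ 1060 J

T_H = 1575 °C → 1575 + 273.15 = 1848.15 K.
T_C = 87 °C → 87 + 273.15 = 360.15 K.
For a reversible engine, η = 1 − T_C/T_H = 1 − 360.15/1848.15 = 0.8051.
Since Q_C/Q_H = T_C/T_H and Q_H = W/η, Q_C = W·T_C/(T_H − T_C) = 4400 × 360.15/1488.00 = 1060 J.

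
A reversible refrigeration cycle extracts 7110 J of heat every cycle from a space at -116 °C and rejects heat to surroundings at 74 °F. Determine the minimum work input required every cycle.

W_in ≈ 6300 J

T_H = 74 °F → (74 − 32) × 5/9 = 23.33 °C = 296.48 K.
T_C = -116 °C → -116 + 273.15 = 157.15 K.
For a reversible refrigerator, COP_R = T_C/(T_H − T_C) = 157.15/139.33 = 1.1279.
W = Q_C/COP_R = 7110/1.1279 = 6300 J.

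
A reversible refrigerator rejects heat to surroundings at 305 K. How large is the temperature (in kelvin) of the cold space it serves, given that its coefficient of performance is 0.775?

COP_R = T_C/(T_H − T_C) ⇒ T_C = T_H·COP_R/(1 + COP_R) = 305.00 × 0.775/(1 + 0.775) = 133.2 K.

T_C ≈ 133.2 K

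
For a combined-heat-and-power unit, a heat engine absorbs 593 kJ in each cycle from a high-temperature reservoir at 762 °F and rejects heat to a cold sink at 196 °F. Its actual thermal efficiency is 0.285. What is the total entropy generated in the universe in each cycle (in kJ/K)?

T_H = 762 °F → (762 − 32) × 5/9 = 405.56 °C = 678.71 K.
T_C = 196 °F → (196 − 32) × 5/9 = 91.11 °C = 364.26 K.
W = η·Q_H = 0.285 × 593 = 169.0 kJ, so Q_C = Q_H − W = 424.0 kJ.
Entropy balance on the reservoirs: −Q_H/T_H = -0.8737 kJ/K, +Q_C/T_C = 1.164 kJ/K.
ΔS_univ = −Q_H/T_H + Q_C/T_C = 0.2903 kJ/K (> 0, since η = 0.285 < η_Carnot = 0.463).

ΔS_univ ≈ 0.2903 kJ/K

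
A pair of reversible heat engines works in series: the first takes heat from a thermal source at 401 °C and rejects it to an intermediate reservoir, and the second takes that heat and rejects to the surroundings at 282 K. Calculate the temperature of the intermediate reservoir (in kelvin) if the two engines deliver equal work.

T_H = 401 °C → 401 + 273.15 = 674.15 K.
For reversible stages Q_m = Q_H·(T_m/T_H). Setting W₁ = Q_H(1 − T_m/T_H) equal to W₂ = Q_m(1 − T_C/T_m) = Q_H·(T_m − T_C)/T_H gives T_H − T_m = T_m − T_C, so T_m = (T_H + T_C)/2 = (674.15 + 282.00)/2 = 478.1 K.

T_m ≈ 478.1 K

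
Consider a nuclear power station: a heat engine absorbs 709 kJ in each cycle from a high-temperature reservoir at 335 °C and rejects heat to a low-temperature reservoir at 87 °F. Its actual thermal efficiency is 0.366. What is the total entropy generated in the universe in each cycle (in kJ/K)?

T_H = 335 °C → 335 + 273.15 = 608.15 K.
T_C = 87 °F → (87 − 32) × 5/9 = 30.56 °C = 303.71 K.
W = η·Q_H = 0.366 × 709 = 259.5 kJ, so Q_C = Q_H − W = 449.5 kJ.
Entropy balance on the reservoirs: −Q_H/T_H = -1.166 kJ/K, +Q_C/T_C = 1.480 kJ/K.
ΔS_univ = −Q_H/T_H + Q_C/T_C = 0.314 kJ/K (> 0, since η = 0.366 < η_Carnot = 0.501).

ΔS_univ ≈ 0.314 kJ/K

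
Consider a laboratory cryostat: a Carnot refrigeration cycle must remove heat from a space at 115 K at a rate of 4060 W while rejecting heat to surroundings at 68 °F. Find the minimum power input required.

Ẇ_in ≈ 6290 W

T_H = 68 °F → (68 − 32) × 5/9 = 20.00 °C = 293.15 K.
The reversible coefficient of performance is COP_R = T_C/(T_H − T_C) = 115.00/178.15 = 0.6455.
W = Q_C/COP_R = 4060/0.6455 = 6290 W.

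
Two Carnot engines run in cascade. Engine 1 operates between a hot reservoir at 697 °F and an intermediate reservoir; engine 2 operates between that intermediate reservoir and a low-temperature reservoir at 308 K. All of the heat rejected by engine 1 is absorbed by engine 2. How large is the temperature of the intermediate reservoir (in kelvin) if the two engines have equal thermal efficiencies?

T_H = 697 °F → (697 − 32) × 5/9 = 369.44 °C = 642.59 K.
Equal efficiencies require 1 − T_m/T_H = 1 − T_C/T_m, i.e. T_m/T_H = T_C/T_m, so T_m = √(T_H·T_C) = √(642.59 × 308.00) = 445 K.

T_m ≈ 445 K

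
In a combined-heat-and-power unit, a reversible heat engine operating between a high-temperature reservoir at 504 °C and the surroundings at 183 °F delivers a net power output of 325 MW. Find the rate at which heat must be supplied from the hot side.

T_H = 504 °C → 504 + 273.15 = 777.15 K.
T_C = 183 °F → (183 − 32) × 5/9 = 83.89 °C = 357.04 K.
The Carnot efficiency is η = 1 − T_C/T_H = 1 − 357.04/777.15 = 0.5406.
Q_H = W/η = 325/0.5406 = 601 MW.

Q̇_H ≈ 601 MW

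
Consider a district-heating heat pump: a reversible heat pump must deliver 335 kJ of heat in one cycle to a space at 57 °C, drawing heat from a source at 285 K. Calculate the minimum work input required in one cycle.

W_in ≈ 45.8 kJ

T_H = 57 °C → 57 + 273.15 = 330.15 K.
Reversible heating COP: COP_HP = T_H/(T_H − T_C) = 330.15/45.15 = 7.3123.
W = Q_H/COP_HP = 335/7.3123 = 45.8 kJ.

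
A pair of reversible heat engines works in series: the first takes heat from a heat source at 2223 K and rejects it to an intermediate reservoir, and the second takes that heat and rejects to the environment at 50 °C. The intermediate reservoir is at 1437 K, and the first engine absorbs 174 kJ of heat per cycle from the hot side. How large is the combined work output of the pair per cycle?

T_C = 50 °C → 50 + 273.15 = 323.15 K.
Two reversible stages in series are equivalent to a single Carnot engine between T_H and T_C, so η_total = 1 − T_C/T_H = 1 − 323.15/2223.00 = 0.8546.
W_total = η_total · Q_H = 0.8546 × 174 = 149 kJ.

W_total ≈ 149 kJ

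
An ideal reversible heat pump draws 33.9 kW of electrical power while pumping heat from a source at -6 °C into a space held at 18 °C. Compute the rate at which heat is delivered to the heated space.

Q̇_H ≈ 411 kW

T_H = 18 °C → 18 + 273.15 = 291.15 K.
T_C = -6 °C → -6 + 273.15 = 267.15 K.
COP_HP = T_H/(T_H − T_C) = 291.15/24.00 = 12.1312.
Q_H = COP_HP · W = 12.1312 × 33.9 = 411 kW.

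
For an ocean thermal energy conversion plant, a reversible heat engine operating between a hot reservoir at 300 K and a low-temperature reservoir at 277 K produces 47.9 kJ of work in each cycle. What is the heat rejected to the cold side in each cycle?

Carnot efficiency: η = 1 − T_C/T_H = 1 − 277.00/300.00 = 0.0767.
Since Q_C/Q_H = T_C/T_H and Q_H = W/η, Q_C = W·T_C/(T_H − T_C) = 47.9 × 277.00/23.00 = 576.9 kJ.

Q_C ≈ 576.9 kJ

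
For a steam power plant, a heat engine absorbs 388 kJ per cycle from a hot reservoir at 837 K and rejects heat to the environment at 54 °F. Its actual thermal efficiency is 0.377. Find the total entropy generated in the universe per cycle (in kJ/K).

T_C = 54 °F → (54 − 32) × 5/9 = 12.22 °C = 285.37 K.
W = η·Q_H = 0.377 × 388 = 146.3 kJ, so Q_C = Q_H − W = 241.7 kJ.
Reservoir entropy changes: ΔS_H = −Q_H/T_H = −388/837.00 = -0.4636 kJ/K and ΔS_C = +Q_C/T_C = 241.7/285.37 = 0.8470 kJ/K.
ΔS_univ = −Q_H/T_H + Q_C/T_C = 0.383 kJ/K (> 0, since η = 0.377 < η_Carnot = 0.659).

ΔS_univ ≈ 0.383 kJ/K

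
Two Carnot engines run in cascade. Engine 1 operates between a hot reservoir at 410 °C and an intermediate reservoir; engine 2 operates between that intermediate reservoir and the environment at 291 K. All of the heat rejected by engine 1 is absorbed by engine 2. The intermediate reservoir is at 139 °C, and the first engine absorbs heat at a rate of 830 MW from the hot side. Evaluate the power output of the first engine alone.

Ẇ₁ ≈ 329 MW

T_H = 410 °C → 410 + 273.15 = 683.15 K.
T_m = 139 °C → 139 + 273.15 = 412.15 K.
First-stage efficiency η₁ = 1 − T_m/T_H = 1 − 412.15/683.15 = 0.3967.
W₁ = η₁·Q_H = 0.3967 × 830 = 329 MW.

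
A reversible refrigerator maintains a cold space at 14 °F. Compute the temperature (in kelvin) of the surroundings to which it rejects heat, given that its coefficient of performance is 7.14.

T_C = 14 °F → (14 − 32) × 5/9 = -10.00 °C = 263.15 K.
COP_R = T_C/(T_H − T_C) ⇒ T_H = T_C·(1 + 1/COP_R) = 263.15 × (1 + 1/7.14) = 300 K.

T_H ≈ 300 K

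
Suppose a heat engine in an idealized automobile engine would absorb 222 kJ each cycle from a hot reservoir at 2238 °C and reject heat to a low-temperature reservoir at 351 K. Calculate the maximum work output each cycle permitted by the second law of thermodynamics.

W_max ≈ 191 kJ

T_H = 2238 °C → 2238 + 273.15 = 2511.15 K.
By the Carnot theorem, η_max = 1 − T_C/T_H = 1 − 351.00/2511.15 = 0.8602.
W_max = η_max · Q_H = 0.8602 × 222 = 191 kJ.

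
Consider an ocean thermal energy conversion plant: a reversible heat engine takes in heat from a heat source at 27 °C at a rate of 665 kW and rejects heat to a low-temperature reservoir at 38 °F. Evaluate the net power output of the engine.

T_H = 27 °C → 27 + 273.15 = 300.15 K.
T_C = 38 °F → (38 − 32) × 5/9 = 3.33 °C = 276.48 K.
η_rev = 1 − T_C/T_H = 1 − 276.48/300.15 = 0.0788.
W = η·Q_H = 0.0788 × 665 = 52.4 kW.

Ẇ ≈ 52.4 kW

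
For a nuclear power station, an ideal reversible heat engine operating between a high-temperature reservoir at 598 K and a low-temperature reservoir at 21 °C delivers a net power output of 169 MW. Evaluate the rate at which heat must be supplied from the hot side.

T_C = 21 °C → 21 + 273.15 = 294.15 K.
The Carnot efficiency is η = 1 − T_C/T_H = 1 − 294.15/598.00 = 0.5081.
Q_H = W/η = 169/0.5081 = 333 MW.

Q̇_H ≈ 333 MW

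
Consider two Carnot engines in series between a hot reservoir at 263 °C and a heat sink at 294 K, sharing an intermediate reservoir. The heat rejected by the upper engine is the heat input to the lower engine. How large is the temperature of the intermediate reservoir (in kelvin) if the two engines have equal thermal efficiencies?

T_m ≈ 397 K

T_H = 263 °C → 263 + 273.15 = 536.15 K.
Equal efficiencies require 1 − T_m/T_H = 1 − T_C/T_m, i.e. T_m/T_H = T_C/T_m, so T_m = √(T_H·T_C) = √(536.15 × 294.00) = 397 K.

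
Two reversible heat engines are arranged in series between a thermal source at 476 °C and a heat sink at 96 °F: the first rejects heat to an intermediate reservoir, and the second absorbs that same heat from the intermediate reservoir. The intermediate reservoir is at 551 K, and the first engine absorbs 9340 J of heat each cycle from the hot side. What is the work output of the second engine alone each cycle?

W₂ ≈ 3020 J

T_H = 476 °C → 476 + 273.15 = 749.15 K.
T_C = 96 °F → (96 − 32) × 5/9 = 35.56 °C = 308.71 K.
Heat entering the second stage: Q_m = Q_H·(T_m/T_H) = 9340 × 551.00/749.15 = 6870 J.
Second-stage efficiency η₂ = 1 − T_C/T_m = 1 − 308.71/551.00 = 0.4397, so W₂ = η₂·Q_m = 3020 J.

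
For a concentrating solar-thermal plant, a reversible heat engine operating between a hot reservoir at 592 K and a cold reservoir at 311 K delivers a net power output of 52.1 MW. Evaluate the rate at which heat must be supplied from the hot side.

Carnot efficiency: η = 1 − T_C/T_H = 1 − 311.00/592.00 = 0.4747.
Q_H = W/η = 52.1/0.4747 = 110 MW.

Q̇_H ≈ 110 MW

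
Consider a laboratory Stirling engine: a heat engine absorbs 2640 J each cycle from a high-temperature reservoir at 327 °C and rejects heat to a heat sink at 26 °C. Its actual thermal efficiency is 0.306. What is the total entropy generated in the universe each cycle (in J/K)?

ΔS_univ ≈ 1.73 J/K

T_H = 327 °C → 327 + 273.15 = 600.15 K.
T_C = 26 °C → 26 + 273.15 = 299.15 K.
W = η·Q_H = 0.306 × 2640 = 807.8 J, so Q_C = Q_H − W = 1832 J.
The hot reservoir loses entropy Q_H/T_H = 2640/600.15 = 4.399 J/K; the cold reservoir gains Q_C/T_C = 1832/299.15 = 6.125 J/K.
ΔS_univ = −Q_H/T_H + Q_C/T_C = 1.73 J/K (> 0, since η = 0.306 < η_Carnot = 0.502).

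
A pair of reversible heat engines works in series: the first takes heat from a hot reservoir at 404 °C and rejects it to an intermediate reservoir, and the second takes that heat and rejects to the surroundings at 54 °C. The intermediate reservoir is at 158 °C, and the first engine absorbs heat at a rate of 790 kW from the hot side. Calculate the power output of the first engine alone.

Ẇ₁ ≈ 287 kW

T_H = 404 °C → 404 + 273.15 = 677.15 K.
T_C = 54 °C → 54 + 273.15 = 327.15 K.
T_m = 158 °C → 158 + 273.15 = 431.15 K.
First-stage efficiency η₁ = 1 − T_m/T_H = 1 − 431.15/677.15 = 0.3633.
W₁ = η₁·Q_H = 0.3633 × 790 = 287 kW.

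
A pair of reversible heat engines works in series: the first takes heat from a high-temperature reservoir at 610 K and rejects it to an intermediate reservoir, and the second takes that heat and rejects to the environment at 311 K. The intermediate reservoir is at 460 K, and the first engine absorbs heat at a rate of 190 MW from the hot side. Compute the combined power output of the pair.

Ẇ_total ≈ 93.13 MW

Two reversible stages in series are equivalent to a single Carnot engine between T_H and T_C, so η_total = 1 − T_C/T_H = 1 − 311.00/610.00 = 0.4902.
W_total = η_total · Q_H = 0.4902 × 190 = 93.13 MW.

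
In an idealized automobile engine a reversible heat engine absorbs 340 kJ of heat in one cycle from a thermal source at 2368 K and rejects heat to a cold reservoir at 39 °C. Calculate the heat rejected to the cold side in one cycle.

T_C = 39 °C → 39 + 273.15 = 312.15 K.
For a reversible engine, η = 1 − T_C/T_H = 1 − 312.15/2368.00 = 0.8682.
For a reversible cycle Q_C/Q_H = T_C/T_H, so Q_C = 340 × 312.15/2368.00 = 44.82 kJ.

Q_C ≈ 44.82 kJ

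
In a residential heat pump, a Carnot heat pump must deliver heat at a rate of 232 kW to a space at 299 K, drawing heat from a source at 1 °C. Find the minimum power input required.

Ẇ_in ≈ 19.3 kW

T_C = 1 °C → 1 + 273.15 = 274.15 K.
Reversible heating COP: COP_HP = T_H/(T_H − T_C) = 299.00/24.85 = 12.0322.
W = Q_H/COP_HP = 232/12.0322 = 19.3 kW.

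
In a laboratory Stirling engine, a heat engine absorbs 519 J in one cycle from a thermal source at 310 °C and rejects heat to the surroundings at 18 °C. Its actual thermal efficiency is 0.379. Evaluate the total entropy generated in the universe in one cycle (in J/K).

ΔS_univ ≈ 0.2170 J/K

T_H = 310 °C → 310 + 273.15 = 583.15 K.
T_C = 18 °C → 18 + 273.15 = 291.15 K.
W = η·Q_H = 0.379 × 519 = 196.7 J, so Q_C = Q_H − W = 322.3 J.
The hot reservoir loses entropy Q_H/T_H = 519/583.15 = 0.8900 J/K; the cold reservoir gains Q_C/T_C = 322.3/291.15 = 1.107 J/K.
ΔS_univ = −Q_H/T_H + Q_C/T_C = 0.2170 J/K (> 0, since η = 0.379 < η_Carnot = 0.501).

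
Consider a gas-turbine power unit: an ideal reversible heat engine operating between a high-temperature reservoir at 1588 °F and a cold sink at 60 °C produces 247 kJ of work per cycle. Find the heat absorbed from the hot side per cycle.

Q_H ≈ 349.3 kJ

T_H = 1588 °F → (1588 − 32) × 5/9 = 864.44 °C = 1137.59 K.
T_C = 60 °C → 60 + 273.15 = 333.15 K.
The Carnot efficiency is η = 1 − T_C/T_H = 1 − 333.15/1137.59 = 0.7071.
Q_H = W/η = 247/0.7071 = 349.3 kJ.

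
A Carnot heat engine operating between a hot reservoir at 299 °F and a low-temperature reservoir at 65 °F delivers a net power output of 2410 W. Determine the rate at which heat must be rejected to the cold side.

Q̇_C ≈ 5404 W

T_H = 299 °F → (299 − 32) × 5/9 = 148.33 °C = 421.48 K.
T_C = 65 °F → (65 − 32) × 5/9 = 18.33 °C = 291.48 K.
For a reversible engine, η = 1 − T_C/T_H = 1 − 291.48/421.48 = 0.3084.
Since Q_C/Q_H = T_C/T_H and Q_H = W/η, Q_C = W·T_C/(T_H − T_C) = 2410 × 291.48/130.00 = 5404 W.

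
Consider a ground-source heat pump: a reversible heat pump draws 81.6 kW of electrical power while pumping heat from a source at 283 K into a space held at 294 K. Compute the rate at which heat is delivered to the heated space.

COP_HP = T_H/(T_H − T_C) = 294.00/11.00 = 26.7273.
Q_H = COP_HP · W = 26.7273 × 81.6 = 2180 kW.

Q̇_H ≈ 2180 kW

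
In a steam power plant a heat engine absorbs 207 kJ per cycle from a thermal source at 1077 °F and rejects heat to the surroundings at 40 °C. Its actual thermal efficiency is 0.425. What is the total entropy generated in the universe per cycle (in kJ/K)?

T_H = 1077 °F → (1077 − 32) × 5/9 = 580.56 °C = 853.71 K.
T_C = 40 °C → 40 + 273.15 = 313.15 K.
W = η·Q_H = 0.425 × 207 = 87.97 kJ, so Q_C = Q_H − W = 119.0 kJ.
The hot reservoir loses entropy Q_H/T_H = 207/853.71 = 0.2425 kJ/K; the cold reservoir gains Q_C/T_C = 119.0/313.15 = 0.3801 kJ/K.
ΔS_univ = −Q_H/T_H + Q_C/T_C = 0.138 kJ/K (> 0, since η = 0.425 < η_Carnot = 0.633).

ΔS_univ ≈ 0.138 kJ/K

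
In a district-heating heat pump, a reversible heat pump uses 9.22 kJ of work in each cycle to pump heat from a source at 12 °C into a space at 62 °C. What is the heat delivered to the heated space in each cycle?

Q_H ≈ 61.8 kJ

T_H = 62 °C → 62 + 273.15 = 335.15 K.
T_C = 12 °C → 12 + 273.15 = 285.15 K.
For a reversible heat pump, COP_HP = T_H/(T_H − T_C) = 335.15/50.00 = 6.7030.
Q_H = COP_HP · W = 6.7030 × 9.22 = 61.8 kJ.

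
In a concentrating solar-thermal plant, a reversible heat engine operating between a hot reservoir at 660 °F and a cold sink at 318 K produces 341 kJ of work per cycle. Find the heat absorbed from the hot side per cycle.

Q_H ≈ 698 kJ

T_H = 660 °F → (660 − 32) × 5/9 = 348.89 °C = 622.04 K.
Since the cycle is reversible, η = 1 − T_C/T_H = 1 − 318.00/622.04 = 0.4888.
Q_H = W/η = 341/0.4888 = 698 kJ.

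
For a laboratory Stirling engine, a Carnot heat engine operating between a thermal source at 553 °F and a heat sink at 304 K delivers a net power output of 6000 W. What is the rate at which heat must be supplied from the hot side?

T_H = 553 °F → (553 − 32) × 5/9 = 289.44 °C = 562.59 K.
Since the cycle is reversible, η = 1 − T_C/T_H = 1 − 304.00/562.59 = 0.4596.
Q_H = W/η = 6000/0.4596 = 13100 W.

Q̇_H ≈ 13100 W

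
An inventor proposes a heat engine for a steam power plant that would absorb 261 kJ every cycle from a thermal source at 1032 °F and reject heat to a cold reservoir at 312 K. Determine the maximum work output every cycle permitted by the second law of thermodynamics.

W_max ≈ 162.7 kJ

T_H = 1032 °F → (1032 − 32) × 5/9 = 555.56 °C = 828.71 K.
No engine can exceed the Carnot limit: η_max = 1 − T_C/T_H = 1 − 312.00/828.71 = 0.6235.
W_max = η_max · Q_H = 0.6235 × 261 = 162.7 kJ.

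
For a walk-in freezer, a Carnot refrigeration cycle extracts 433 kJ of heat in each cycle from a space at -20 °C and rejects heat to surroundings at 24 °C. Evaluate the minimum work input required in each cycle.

W_in ≈ 75.3 kJ

T_H = 24 °C → 24 + 273.15 = 297.15 K.
T_C = -20 °C → -20 + 273.15 = 253.15 K.
The reversible coefficient of performance is COP_R = T_C/(T_H − T_C) = 253.15/44.00 = 5.7534.
W = Q_C/COP_R = 433/5.7534 = 75.3 kJ.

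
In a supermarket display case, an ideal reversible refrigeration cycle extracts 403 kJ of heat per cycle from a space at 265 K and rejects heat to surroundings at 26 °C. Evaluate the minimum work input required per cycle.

W_in ≈ 51.93 kJ

T_H = 26 °C → 26 + 273.15 = 299.15 K.
The reversible coefficient of performance is COP_R = T_C/(T_H − T_C) = 265.00/34.15 = 7.7599.
W = Q_C/COP_R = 403/7.7599 = 51.93 kJ.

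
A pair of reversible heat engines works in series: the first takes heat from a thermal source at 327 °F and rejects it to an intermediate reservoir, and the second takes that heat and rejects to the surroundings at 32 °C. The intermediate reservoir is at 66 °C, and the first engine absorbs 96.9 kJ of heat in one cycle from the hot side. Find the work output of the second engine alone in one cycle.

W₂ ≈ 7.54 kJ

T_H = 327 °F → (327 − 32) × 5/9 = 163.89 °C = 437.04 K.
T_C = 32 °C → 32 + 273.15 = 305.15 K.
T_m = 66 °C → 66 + 273.15 = 339.15 K.
Heat entering the second stage: Q_m = Q_H·(T_m/T_H) = 96.9 × 339.15/437.04 = 75.2 kJ.
Second-stage efficiency η₂ = 1 − T_C/T_m = 1 − 305.15/339.15 = 0.1003, so W₂ = η₂·Q_m = 7.54 kJ.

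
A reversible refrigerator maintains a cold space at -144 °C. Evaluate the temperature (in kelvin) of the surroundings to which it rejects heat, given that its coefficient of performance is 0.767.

T_C = -144 °C → -144 + 273.15 = 129.15 K.
COP_R = T_C/(T_H − T_C) ⇒ T_H = T_C·(1 + 1/COP_R) = 129.15 × (1 + 1/0.767) = 298 K.

T_H ≈ 298 K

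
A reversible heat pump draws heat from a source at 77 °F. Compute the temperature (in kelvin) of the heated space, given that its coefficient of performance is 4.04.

T_C = 77 °F → (77 − 32) × 5/9 = 25.00 °C = 298.15 K.
COP_HP = T_H/(T_H − T_C) ⇒ T_H = T_C·COP_HP/(COP_HP − 1) = 298.15 × 4.04/(4.04 − 1) = 396.2 K.

T_H ≈ 396.2 K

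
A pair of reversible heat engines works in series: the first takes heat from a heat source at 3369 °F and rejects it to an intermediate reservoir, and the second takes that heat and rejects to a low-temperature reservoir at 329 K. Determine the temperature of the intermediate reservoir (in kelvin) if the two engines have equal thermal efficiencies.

T_m ≈ 837 K

T_H = 3369 °F → (3369 − 32) × 5/9 = 1853.89 °C = 2127.04 K.
Equal efficiencies require 1 − T_m/T_H = 1 − T_C/T_m, i.e. T_m/T_H = T_C/T_m, so T_m = √(T_H·T_C) = √(2127.04 × 329.00) = 837 K.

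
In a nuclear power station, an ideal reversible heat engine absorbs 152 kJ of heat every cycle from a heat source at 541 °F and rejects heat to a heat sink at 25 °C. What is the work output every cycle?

W ≈ 70.48 kJ

T_H = 541 °F → (541 − 32) × 5/9 = 282.78 °C = 555.93 K.
T_C = 25 °C → 25 + 273.15 = 298.15 K.
For a reversible engine, η = 1 − T_C/T_H = 1 − 298.15/555.93 = 0.4637.
W = η·Q_H = 0.4637 × 152 = 70.48 kJ.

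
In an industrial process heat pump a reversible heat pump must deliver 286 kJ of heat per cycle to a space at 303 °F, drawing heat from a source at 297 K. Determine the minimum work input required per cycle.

T_H = 303 °F → (303 − 32) × 5/9 = 150.56 °C = 423.71 K.
COP_HP = T_H/(T_H − T_C) = 423.71/126.71 = 3.3440.
W = Q_H/COP_HP = 286/3.3440 = 85.5 kJ.

W_in ≈ 85.5 kJ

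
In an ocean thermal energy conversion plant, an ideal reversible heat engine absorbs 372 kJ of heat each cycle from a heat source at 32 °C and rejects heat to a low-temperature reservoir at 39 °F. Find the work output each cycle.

T_H = 32 °C → 32 + 273.15 = 305.15 K.
T_C = 39 °F → (39 − 32) × 5/9 = 3.89 °C = 277.04 K.
The Carnot efficiency is η = 1 − T_C/T_H = 1 − 277.04/305.15 = 0.0921.
W = η·Q_H = 0.0921 × 372 = 34.27 kJ.

W ≈ 34.27 kJ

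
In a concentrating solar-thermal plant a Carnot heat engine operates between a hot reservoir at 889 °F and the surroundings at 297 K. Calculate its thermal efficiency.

η ≈ 0.6036

T_H = 889 °F → (889 − 32) × 5/9 = 476.11 °C = 749.26 K.
For a reversible engine, η = 1 − T_C/T_H = 1 − 297.00/749.26 = 0.6036.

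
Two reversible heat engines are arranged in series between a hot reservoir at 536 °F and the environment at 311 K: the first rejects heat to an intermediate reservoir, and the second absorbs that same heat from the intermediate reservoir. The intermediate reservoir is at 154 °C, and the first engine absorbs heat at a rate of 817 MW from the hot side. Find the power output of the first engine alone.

Ẇ₁ ≈ 186 MW

T_H = 536 °F → (536 − 32) × 5/9 = 280.00 °C = 553.15 K.
T_m = 154 °C → 154 + 273.15 = 427.15 K.
First-stage efficiency η₁ = 1 − T_m/T_H = 1 − 427.15/553.15 = 0.2278.
W₁ = η₁·Q_H = 0.2278 × 817 = 186 MW.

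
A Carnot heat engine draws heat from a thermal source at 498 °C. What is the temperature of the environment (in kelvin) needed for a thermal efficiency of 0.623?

T_H = 498 °C → 498 + 273.15 = 771.15 K.
From η = 1 − T_C/T_H, T_C = T_H·(1 − η) = 771.15 × (1 − 0.623) = 290.7 K.

T_C ≈ 290.7 K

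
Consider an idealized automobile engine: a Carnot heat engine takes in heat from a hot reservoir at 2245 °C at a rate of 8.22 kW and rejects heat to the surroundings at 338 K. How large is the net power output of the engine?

Ẇ ≈ 7.117 kW

T_H = 2245 °C → 2245 + 273.15 = 2518.15 K.
For a reversible engine, η = 1 − T_C/T_H = 1 − 338.00/2518.15 = 0.8658.
W = η·Q_H = 0.8658 × 8.22 = 7.117 kW.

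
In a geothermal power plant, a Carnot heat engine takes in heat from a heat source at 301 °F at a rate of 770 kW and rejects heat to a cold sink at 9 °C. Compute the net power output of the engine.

Ẇ ≈ 256 kW

T_H = 301 °F → (301 − 32) × 5/9 = 149.44 °C = 422.59 K.
T_C = 9 °C → 9 + 273.15 = 282.15 K.
Since the cycle is reversible, η = 1 − T_C/T_H = 1 − 282.15/422.59 = 0.3323.
W = η·Q_H = 0.3323 × 770 = 256 kW.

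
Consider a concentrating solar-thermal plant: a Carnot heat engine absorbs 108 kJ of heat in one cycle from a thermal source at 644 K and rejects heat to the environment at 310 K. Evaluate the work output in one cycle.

W ≈ 56.0 kJ

The Carnot efficiency is η = 1 − T_C/T_H = 1 − 310.00/644.00 = 0.5186.
W = η·Q_H = 0.5186 × 108 = 56.0 kJ.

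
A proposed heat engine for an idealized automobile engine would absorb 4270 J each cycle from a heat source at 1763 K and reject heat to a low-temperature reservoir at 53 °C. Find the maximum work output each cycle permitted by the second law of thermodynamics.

T_C = 53 °C → 53 + 273.15 = 326.15 K.
By the Carnot theorem, η_max = 1 − T_C/T_H = 1 − 326.15/1763.00 = 0.8150.
W_max = η_max · Q_H = 0.8150 × 4270 = 3480 J.

W_max ≈ 3480 J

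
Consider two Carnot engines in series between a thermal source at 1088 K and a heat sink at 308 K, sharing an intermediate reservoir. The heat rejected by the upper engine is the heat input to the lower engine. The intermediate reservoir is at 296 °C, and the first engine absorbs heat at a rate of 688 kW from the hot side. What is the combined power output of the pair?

Two reversible stages in series are equivalent to a single Carnot engine between T_H and T_C, so η_total = 1 − T_C/T_H = 1 − 308.00/1088.00 = 0.7169.
W_total = η_total · Q_H = 0.7169 × 688 = 493 kW.

Ẇ_total ≈ 493 kW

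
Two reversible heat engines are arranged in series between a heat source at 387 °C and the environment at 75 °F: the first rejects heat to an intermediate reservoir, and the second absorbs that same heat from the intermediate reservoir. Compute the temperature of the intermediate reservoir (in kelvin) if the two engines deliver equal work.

T_m ≈ 478.6 K

T_H = 387 °C → 387 + 273.15 = 660.15 K.
T_C = 75 °F → (75 − 32) × 5/9 = 23.89 °C = 297.04 K.
For reversible stages Q_m = Q_H·(T_m/T_H). Setting W₁ = Q_H(1 − T_m/T_H) equal to W₂ = Q_m(1 − T_C/T_m) = Q_H·(T_m − T_C)/T_H gives T_H − T_m = T_m − T_C, so T_m = (T_H + T_C)/2 = (660.15 + 297.04)/2 = 478.6 K.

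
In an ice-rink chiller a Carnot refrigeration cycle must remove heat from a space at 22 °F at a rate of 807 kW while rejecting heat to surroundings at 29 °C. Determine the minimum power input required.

T_H = 29 °C → 29 + 273.15 = 302.15 K.
T_C = 22 °F → (22 − 32) × 5/9 = -5.56 °C = 267.59 K.
For a reversible refrigerator, COP_R = T_C/(T_H − T_C) = 267.59/34.56 = 7.7439.
W = Q_C/COP_R = 807/7.7439 = 104 kW.

Ẇ_in ≈ 104 kW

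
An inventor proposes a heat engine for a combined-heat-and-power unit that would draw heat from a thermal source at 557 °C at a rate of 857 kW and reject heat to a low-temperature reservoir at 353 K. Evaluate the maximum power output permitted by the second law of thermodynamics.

T_H = 557 °C → 557 + 273.15 = 830.15 K.
No engine can exceed the Carnot limit: η_max = 1 − T_C/T_H = 1 − 353.00/830.15 = 0.5748.
W_max = η_max · Q_H = 0.5748 × 857 = 493 kW.

Ẇ_max ≈ 493 kW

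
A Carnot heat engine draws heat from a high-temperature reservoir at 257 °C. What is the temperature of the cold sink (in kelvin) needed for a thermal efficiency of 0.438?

T_H = 257 °C → 257 + 273.15 = 530.15 K.
From η = 1 − T_C/T_H, T_C = T_H·(1 − η) = 530.15 × (1 − 0.438) = 297.9 K.

T_C ≈ 297.9 K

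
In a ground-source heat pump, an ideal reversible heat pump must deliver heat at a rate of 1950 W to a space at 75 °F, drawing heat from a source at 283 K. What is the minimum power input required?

T_H = 75 °F → (75 − 32) × 5/9 = 23.89 °C = 297.04 K.
Reversible heating COP: COP_HP = T_H/(T_H − T_C) = 297.04/14.04 = 21.1583.
W = Q_H/COP_HP = 1950/21.1583 = 92.2 W.

Ẇ_in ≈ 92.2 W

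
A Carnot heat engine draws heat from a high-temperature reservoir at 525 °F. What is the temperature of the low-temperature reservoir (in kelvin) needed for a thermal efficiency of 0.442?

T_H = 525 °F → (525 − 32) × 5/9 = 273.89 °C = 547.04 K.
From η = 1 − T_C/T_H, T_C = T_H·(1 − η) = 547.04 × (1 − 0.442) = 305.2 K.

T_C ≈ 305.2 K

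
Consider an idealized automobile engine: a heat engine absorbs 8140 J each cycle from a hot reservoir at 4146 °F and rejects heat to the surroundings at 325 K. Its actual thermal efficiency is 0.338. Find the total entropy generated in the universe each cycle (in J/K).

ΔS_univ ≈ 13.4 J/K

T_H = 4146 °F → (4146 − 32) × 5/9 = 2285.56 °C = 2558.71 K.
W = η·Q_H = 0.338 × 8140 = 2751 J, so Q_C = Q_H − W = 5389 J.
Reservoir entropy changes: ΔS_H = −Q_H/T_H = −8140/2558.71 = -3.181 J/K and ΔS_C = +Q_C/T_C = 5389/325.00 = 16.58 J/K.
ΔS_univ = −Q_H/T_H + Q_C/T_C = 13.4 J/K (> 0, since η = 0.338 < η_Carnot = 0.873).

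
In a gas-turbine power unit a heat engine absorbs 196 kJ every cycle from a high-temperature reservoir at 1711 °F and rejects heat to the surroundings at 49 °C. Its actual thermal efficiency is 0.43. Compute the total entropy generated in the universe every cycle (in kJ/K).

ΔS_univ ≈ 0.184 kJ/K

T_H = 1711 °F → (1711 − 32) × 5/9 = 932.78 °C = 1205.93 K.
T_C = 49 °C → 49 + 273.15 = 322.15 K.
W = η·Q_H = 0.43 × 196 = 84.28 kJ, so Q_C = Q_H − W = 111.7 kJ.
The hot reservoir loses entropy Q_H/T_H = 196/1205.93 = 0.1625 kJ/K; the cold reservoir gains Q_C/T_C = 111.7/322.15 = 0.3468 kJ/K.
ΔS_univ = −Q_H/T_H + Q_C/T_C = 0.184 kJ/K (> 0, since η = 0.43 < η_Carnot = 0.733).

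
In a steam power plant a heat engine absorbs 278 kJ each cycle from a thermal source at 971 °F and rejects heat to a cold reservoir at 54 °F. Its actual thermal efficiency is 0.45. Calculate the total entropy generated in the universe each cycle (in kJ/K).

T_H = 971 °F → (971 − 32) × 5/9 = 521.67 °C = 794.82 K.
T_C = 54 °F → (54 − 32) × 5/9 = 12.22 °C = 285.37 K.
W = η·Q_H = 0.45 × 278 = 125.1 kJ, so Q_C = Q_H − W = 152.9 kJ.
Entropy balance on the reservoirs: −Q_H/T_H = -0.3498 kJ/K, +Q_C/T_C = 0.5358 kJ/K.
ΔS_univ = −Q_H/T_H + Q_C/T_C = 0.1860 kJ/K (> 0, since η = 0.45 < η_Carnot = 0.641).

ΔS_univ ≈ 0.1860 kJ/K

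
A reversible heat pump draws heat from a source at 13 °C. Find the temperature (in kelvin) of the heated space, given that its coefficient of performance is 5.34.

T_H ≈ 352.1 K

T_C = 13 °C → 13 + 273.15 = 286.15 K.
COP_HP = T_H/(T_H − T_C) ⇒ T_H = T_C·COP_HP/(COP_HP − 1) = 286.15 × 5.34/(5.34 − 1) = 352.1 K.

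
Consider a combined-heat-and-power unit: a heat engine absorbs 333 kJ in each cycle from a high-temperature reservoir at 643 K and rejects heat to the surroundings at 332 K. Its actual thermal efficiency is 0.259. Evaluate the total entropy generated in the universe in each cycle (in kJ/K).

W = η·Q_H = 0.259 × 333 = 86.25 kJ, so Q_C = Q_H − W = 246.8 kJ.
The hot reservoir loses entropy Q_H/T_H = 333/643.00 = 0.5179 kJ/K; the cold reservoir gains Q_C/T_C = 246.8/332.00 = 0.7432 kJ/K.
ΔS_univ = −Q_H/T_H + Q_C/T_C = 0.225 kJ/K (> 0, since η = 0.259 < η_Carnot = 0.484).

ΔS_univ ≈ 0.225 kJ/K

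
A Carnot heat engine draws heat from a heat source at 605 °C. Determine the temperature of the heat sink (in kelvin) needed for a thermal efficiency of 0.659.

T_H = 605 °C → 605 + 273.15 = 878.15 K.
From η = 1 − T_C/T_H, T_C = T_H·(1 − η) = 878.15 × (1 − 0.659) = 299 K.

T_C ≈ 299 K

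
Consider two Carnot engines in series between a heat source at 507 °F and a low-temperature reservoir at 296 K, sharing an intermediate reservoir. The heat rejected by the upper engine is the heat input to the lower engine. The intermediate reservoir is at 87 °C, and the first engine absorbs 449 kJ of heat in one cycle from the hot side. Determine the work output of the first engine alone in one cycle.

T_H = 507 °F → (507 − 32) × 5/9 = 263.89 °C = 537.04 K.
T_m = 87 °C → 87 + 273.15 = 360.15 K.
First-stage efficiency η₁ = 1 − T_m/T_H = 1 − 360.15/537.04 = 0.3294.
W₁ = η₁·Q_H = 0.3294 × 449 = 148 kJ.

W₁ ≈ 148 kJ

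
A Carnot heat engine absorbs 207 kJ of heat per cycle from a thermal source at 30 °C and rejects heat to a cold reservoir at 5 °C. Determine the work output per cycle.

W ≈ 17.1 kJ

T_H = 30 °C → 30 + 273.15 = 303.15 K.
T_C = 5 °C → 5 + 273.15 = 278.15 K.
The Carnot efficiency is η = 1 − T_C/T_H = 1 − 278.15/303.15 = 0.0825.
W = η·Q_H = 0.0825 × 207 = 17.1 kJ.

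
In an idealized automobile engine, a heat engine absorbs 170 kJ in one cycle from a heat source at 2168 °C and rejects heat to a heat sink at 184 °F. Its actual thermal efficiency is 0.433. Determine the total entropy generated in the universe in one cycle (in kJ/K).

ΔS_univ ≈ 0.200 kJ/K

T_H = 2168 °C → 2168 + 273.15 = 2441.15 K.
T_C = 184 °F → (184 − 32) × 5/9 = 84.44 °C = 357.59 K.
W = η·Q_H = 0.433 × 170 = 73.61 kJ, so Q_C = Q_H − W = 96.39 kJ.
The hot reservoir loses entropy Q_H/T_H = 170/2441.15 = 0.06964 kJ/K; the cold reservoir gains Q_C/T_C = 96.39/357.59 = 0.2696 kJ/K.
ΔS_univ = −Q_H/T_H + Q_C/T_C = 0.200 kJ/K (> 0, since η = 0.433 < η_Carnot = 0.854).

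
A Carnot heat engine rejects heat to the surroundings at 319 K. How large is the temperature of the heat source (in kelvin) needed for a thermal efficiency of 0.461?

T_H ≈ 592 K

From η = 1 − T_C/T_H, solving for T_H gives T_H = T_C/(1 − η) = 319.00/(1 − 0.461) = 592 K.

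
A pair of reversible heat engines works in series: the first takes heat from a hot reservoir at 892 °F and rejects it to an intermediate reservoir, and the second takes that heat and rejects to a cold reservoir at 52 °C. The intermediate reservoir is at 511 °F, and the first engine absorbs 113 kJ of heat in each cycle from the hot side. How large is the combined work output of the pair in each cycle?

T_H = 892 °F → (892 − 32) × 5/9 = 477.78 °C = 750.93 K.
T_C = 52 °C → 52 + 273.15 = 325.15 K.
Two reversible stages in series are equivalent to a single Carnot engine between T_H and T_C, so η_total = 1 − T_C/T_H = 1 − 325.15/750.93 = 0.5670.
W_total = η_total · Q_H = 0.5670 × 113 = 64.1 kJ.

W_total ≈ 64.1 kJ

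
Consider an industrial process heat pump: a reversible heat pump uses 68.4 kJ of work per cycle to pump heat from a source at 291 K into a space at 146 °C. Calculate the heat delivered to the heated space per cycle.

T_H = 146 °C → 146 + 273.15 = 419.15 K.
The Carnot heat-pump COP is COP_HP = T_H/(T_H − T_C) = 419.15/128.15 = 3.2708.
Q_H = COP_HP · W = 3.2708 × 68.4 = 224 kJ.

Q_H ≈ 224 kJ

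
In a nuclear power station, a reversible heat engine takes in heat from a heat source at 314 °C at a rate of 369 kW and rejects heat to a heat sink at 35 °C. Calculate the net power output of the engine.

T_H = 314 °C → 314 + 273.15 = 587.15 K.
T_C = 35 °C → 35 + 273.15 = 308.15 K.
For a reversible engine, η = 1 − T_C/T_H = 1 − 308.15/587.15 = 0.4752.
W = η·Q_H = 0.4752 × 369 = 175 kW.

Ẇ ≈ 175 kW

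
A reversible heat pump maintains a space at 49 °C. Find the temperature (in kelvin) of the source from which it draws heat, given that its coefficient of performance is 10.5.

T_C ≈ 291.5 K

T_H = 49 °C → 49 + 273.15 = 322.15 K.
COP_HP = T_H/(T_H − T_C) ⇒ T_C = T_H·(COP_HP − 1)/COP_HP = 322.15 × (10.5 − 1)/10.5 = 291.5 K.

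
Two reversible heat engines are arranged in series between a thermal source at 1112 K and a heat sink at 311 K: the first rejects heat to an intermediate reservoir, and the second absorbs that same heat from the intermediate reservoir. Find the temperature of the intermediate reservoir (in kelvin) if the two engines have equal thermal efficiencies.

T_m ≈ 588 K

Equal efficiencies require 1 − T_m/T_H = 1 − T_C/T_m, i.e. T_m/T_H = T_C/T_m, so T_m = √(T_H·T_C) = √(1112.00 × 311.00) = 588 K.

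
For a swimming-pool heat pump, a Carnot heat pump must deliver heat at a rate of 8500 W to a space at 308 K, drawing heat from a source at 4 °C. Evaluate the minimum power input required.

Ẇ_in ≈ 851 W

T_C = 4 °C → 4 + 273.15 = 277.15 K.
The Carnot heat-pump COP is COP_HP = T_H/(T_H − T_C) = 308.00/30.85 = 9.9838.
W = Q_H/COP_HP = 8500/9.9838 = 851 W.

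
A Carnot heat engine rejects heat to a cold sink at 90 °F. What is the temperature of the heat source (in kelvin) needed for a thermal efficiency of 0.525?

T_C = 90 °F → (90 − 32) × 5/9 = 32.22 °C = 305.37 K.
From η = 1 − T_C/T_H, solving for T_H gives T_H = T_C/(1 − η) = 305.37/(1 − 0.525) = 643 K.

T_H ≈ 643 K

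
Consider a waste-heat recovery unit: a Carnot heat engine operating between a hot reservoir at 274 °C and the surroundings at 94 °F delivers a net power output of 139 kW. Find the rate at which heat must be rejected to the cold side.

Q̇_C ≈ 178 kW

T_H = 274 °C → 274 + 273.15 = 547.15 K.
T_C = 94 °F → (94 − 32) × 5/9 = 34.44 °C = 307.59 K.
Since the cycle is reversible, η = 1 − T_C/T_H = 1 − 307.59/547.15 = 0.4378.
Since Q_C/Q_H = T_C/T_H and Q_H = W/η, Q_C = W·T_C/(T_H − T_C) = 139 × 307.59/239.56 = 178 kW.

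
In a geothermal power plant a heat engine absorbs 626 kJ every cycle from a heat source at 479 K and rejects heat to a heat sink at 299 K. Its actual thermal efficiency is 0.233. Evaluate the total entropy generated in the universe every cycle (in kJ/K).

W = η·Q_H = 0.233 × 626 = 145.9 kJ, so Q_C = Q_H − W = 480.1 kJ.
The hot reservoir loses entropy Q_H/T_H = 626/479.00 = 1.307 kJ/K; the cold reservoir gains Q_C/T_C = 480.1/299.00 = 1.606 kJ/K.
ΔS_univ = −Q_H/T_H + Q_C/T_C = 0.2989 kJ/K (> 0, since η = 0.233 < η_Carnot = 0.376).

ΔS_univ ≈ 0.2989 kJ/K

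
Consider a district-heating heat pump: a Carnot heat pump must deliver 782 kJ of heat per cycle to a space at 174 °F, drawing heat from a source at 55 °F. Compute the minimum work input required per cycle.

T_H = 174 °F → (174 − 32) × 5/9 = 78.89 °C = 352.04 K.
T_C = 55 °F → (55 − 32) × 5/9 = 12.78 °C = 285.93 K.
COP_HP = T_H/(T_H − T_C) = 352.04/66.11 = 5.3250.
W = Q_H/COP_HP = 782/5.3250 = 147 kJ.

W_in ≈ 147 kJ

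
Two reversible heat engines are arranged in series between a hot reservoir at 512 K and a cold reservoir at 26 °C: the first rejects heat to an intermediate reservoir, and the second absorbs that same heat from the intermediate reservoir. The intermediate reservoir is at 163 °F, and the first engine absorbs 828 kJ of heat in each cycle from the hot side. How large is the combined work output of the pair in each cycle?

T_C = 26 °C → 26 + 273.15 = 299.15 K.
Two reversible stages in series are equivalent to a single Carnot engine between T_H and T_C, so η_total = 1 − T_C/T_H = 1 − 299.15/512.00 = 0.4157.
W_total = η_total · Q_H = 0.4157 × 828 = 344.2 kJ.

W_total ≈ 344.2 kJ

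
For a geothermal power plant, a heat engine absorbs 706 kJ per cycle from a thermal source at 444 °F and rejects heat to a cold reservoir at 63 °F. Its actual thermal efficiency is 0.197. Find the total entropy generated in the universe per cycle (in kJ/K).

T_H = 444 °F → (444 − 32) × 5/9 = 228.89 °C = 502.04 K.
T_C = 63 °F → (63 − 32) × 5/9 = 17.22 °C = 290.37 K.
W = η·Q_H = 0.197 × 706 = 139.1 kJ, so Q_C = Q_H − W = 566.9 kJ.
Entropy balance on the reservoirs: −Q_H/T_H = -1.406 kJ/K, +Q_C/T_C = 1.952 kJ/K.
ΔS_univ = −Q_H/T_H + Q_C/T_C = 0.546 kJ/K (> 0, since η = 0.197 < η_Carnot = 0.422).

ΔS_univ ≈ 0.546 kJ/K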